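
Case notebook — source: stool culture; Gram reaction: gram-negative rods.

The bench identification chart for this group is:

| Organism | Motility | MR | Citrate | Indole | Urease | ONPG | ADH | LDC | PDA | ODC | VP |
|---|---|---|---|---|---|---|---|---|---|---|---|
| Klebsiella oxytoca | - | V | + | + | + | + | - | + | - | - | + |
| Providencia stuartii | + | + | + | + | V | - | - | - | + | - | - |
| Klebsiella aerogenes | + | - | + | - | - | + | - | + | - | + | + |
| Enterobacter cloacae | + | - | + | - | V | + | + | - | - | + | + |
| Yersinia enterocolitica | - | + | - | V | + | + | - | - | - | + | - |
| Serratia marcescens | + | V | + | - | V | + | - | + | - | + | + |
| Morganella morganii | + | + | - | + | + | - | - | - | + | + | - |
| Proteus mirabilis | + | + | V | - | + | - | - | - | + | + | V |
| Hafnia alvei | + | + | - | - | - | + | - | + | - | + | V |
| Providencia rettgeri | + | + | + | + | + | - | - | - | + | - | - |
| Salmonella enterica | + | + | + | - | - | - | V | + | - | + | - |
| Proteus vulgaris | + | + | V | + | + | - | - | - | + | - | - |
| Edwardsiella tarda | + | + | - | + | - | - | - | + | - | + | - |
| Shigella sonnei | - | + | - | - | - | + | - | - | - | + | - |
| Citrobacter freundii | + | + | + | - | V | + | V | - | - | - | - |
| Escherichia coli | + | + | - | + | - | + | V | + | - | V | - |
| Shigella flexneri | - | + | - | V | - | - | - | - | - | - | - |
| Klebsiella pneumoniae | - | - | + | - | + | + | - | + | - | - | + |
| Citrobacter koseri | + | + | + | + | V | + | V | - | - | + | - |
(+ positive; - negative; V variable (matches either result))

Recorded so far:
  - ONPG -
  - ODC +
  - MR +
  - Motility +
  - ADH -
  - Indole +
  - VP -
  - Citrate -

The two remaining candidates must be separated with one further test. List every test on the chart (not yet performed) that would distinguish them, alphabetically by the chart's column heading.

LDC, PDA, Urease

ODC +: excludes 7 organisms — 12 left.
ONPG -: excludes 8 organisms — 4 left.
MR +: all 4 remaining candidates are consistent.
Motility +: all 4 remaining candidates are consistent.
Citrate -: excludes Salmonella enterica — 3 left.
VP -: all 3 remaining candidates are consistent.
ADH -: all 3 remaining candidates are consistent.
Indole +: excludes Proteus mirabilis — 2 left.
Two candidates remain: Edwardsiella tarda and Morganella morganii.
  Urease: Edwardsiella tarda -, Morganella morganii + — discriminates.
  LDC: Edwardsiella tarda +, Morganella morganii - — discriminates.
  PDA: Edwardsiella tarda -, Morganella morganii + — discriminates.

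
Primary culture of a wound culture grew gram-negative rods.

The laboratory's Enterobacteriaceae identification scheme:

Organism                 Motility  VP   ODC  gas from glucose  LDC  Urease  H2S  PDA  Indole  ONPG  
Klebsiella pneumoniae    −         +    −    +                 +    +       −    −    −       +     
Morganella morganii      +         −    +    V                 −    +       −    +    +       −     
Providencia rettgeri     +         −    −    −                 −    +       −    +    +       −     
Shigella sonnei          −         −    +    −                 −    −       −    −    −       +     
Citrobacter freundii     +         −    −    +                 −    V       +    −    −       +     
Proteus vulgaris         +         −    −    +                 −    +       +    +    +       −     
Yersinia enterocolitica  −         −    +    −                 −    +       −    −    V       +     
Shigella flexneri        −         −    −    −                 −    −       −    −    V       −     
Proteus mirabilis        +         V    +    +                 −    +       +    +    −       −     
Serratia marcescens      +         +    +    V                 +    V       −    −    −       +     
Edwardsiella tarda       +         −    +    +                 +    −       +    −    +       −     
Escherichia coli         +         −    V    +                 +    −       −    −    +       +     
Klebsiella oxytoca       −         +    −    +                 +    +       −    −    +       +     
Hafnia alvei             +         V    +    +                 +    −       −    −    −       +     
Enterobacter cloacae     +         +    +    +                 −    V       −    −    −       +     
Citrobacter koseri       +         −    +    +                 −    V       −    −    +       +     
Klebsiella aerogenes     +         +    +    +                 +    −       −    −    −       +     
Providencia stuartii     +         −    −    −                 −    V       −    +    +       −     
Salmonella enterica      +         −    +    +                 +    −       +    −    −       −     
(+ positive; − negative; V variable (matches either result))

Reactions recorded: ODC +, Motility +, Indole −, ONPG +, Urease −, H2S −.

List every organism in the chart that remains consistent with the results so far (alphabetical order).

Enterobacter cloacae, Hafnia alvei, Klebsiella aerogenes, Serratia marcescens

ODC +: excludes 7 organisms — 12 left.
ONPG +: excludes Morganella morganii, Proteus mirabilis, Edwardsiella tarda, Salmonella enterica — 8 left.
H2S −: all 8 remaining candidates are consistent.
Urease −: excludes Yersinia enterocolitica — 7 left.
Indole −: excludes Escherichia coli, Citrobacter koseri — 5 left.
Motility +: excludes Shigella sonnei — 4 left.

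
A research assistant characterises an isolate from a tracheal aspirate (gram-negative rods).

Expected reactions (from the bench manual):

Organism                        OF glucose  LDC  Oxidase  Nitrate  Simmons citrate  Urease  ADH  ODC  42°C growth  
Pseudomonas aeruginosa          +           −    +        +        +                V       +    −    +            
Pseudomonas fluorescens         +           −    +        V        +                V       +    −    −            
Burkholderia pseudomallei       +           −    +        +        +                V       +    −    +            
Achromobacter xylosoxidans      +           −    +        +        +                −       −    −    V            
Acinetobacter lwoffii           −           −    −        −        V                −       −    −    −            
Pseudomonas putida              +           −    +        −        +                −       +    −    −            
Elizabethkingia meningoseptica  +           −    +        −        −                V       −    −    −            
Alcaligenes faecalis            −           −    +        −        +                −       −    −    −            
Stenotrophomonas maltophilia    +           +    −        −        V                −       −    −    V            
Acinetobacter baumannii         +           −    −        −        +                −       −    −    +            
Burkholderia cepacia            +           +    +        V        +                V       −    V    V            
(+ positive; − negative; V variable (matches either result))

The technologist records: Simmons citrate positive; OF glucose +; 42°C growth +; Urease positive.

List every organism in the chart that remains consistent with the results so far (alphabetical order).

Burkholderia cepacia, Burkholderia pseudomallei, Pseudomonas aeruginosa

OF glucose +: excludes Acinetobacter lwoffii, Alcaligenes faecalis — 9 left.
Urease +: excludes Achromobacter xylosoxidans, Pseudomonas putida, Stenotrophomonas maltophilia, Acinetobacter baumannii — 5 left.
Simmons citrate +: excludes Elizabethkingia meningoseptica — 4 left.
42°C growth +: excludes Pseudomonas fluorescens — 3 left.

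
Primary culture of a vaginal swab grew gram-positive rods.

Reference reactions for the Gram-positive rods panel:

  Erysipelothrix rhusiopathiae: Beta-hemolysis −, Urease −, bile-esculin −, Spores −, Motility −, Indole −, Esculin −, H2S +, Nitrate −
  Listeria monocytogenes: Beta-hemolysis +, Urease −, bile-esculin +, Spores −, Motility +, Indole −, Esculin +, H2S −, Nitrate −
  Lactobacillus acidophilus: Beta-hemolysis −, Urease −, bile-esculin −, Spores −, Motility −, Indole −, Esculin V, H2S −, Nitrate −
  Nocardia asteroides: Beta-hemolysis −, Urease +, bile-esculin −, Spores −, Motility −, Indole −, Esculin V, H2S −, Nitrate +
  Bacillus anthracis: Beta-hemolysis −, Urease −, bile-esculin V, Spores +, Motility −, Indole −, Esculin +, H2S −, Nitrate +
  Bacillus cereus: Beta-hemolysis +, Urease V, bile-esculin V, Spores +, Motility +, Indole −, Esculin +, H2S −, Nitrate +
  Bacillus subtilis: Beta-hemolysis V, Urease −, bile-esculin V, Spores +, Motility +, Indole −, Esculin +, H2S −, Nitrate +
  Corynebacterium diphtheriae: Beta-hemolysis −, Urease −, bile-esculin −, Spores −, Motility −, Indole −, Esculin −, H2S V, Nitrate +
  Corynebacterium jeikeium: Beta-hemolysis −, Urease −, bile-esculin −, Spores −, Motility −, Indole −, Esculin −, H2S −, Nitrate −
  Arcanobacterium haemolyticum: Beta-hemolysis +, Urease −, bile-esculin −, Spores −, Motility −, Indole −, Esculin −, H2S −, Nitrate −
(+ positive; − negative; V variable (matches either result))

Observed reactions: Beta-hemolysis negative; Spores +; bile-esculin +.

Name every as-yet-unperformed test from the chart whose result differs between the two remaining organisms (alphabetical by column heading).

Spores +: excludes 7 organisms — 3 left.
Beta-hemolysis −: excludes Bacillus cereus — 2 left.
bile-esculin +: all 2 remaining candidates are consistent.
Two candidates remain: Bacillus anthracis and Bacillus subtilis.
  Urease: − vs − — same for both, does not separate.
  Motility: Bacillus anthracis −, Bacillus subtilis + — discriminates.
  Indole: − vs − — same for both, does not separate.
  Esculin: + vs + — same for both, does not separate.
  H2S: − vs − — same for both, does not separate.
  Nitrate: + vs + — same for both, does not separate.

Motility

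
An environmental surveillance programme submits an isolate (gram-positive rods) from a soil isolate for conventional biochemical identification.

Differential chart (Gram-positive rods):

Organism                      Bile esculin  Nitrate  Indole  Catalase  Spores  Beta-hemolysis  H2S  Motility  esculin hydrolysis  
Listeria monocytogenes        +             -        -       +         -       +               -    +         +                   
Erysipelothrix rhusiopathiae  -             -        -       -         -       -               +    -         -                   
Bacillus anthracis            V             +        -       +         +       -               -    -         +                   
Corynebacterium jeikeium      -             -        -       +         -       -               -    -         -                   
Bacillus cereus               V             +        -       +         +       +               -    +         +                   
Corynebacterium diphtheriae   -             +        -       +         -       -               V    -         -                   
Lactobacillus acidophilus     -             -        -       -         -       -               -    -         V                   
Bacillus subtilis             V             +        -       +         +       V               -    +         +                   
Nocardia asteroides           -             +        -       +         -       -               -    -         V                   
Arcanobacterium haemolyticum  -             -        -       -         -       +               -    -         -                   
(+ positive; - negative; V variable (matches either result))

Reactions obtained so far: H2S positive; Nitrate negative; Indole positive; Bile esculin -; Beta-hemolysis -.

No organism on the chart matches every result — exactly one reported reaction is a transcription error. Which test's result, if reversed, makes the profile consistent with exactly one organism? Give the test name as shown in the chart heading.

Indole

As reported, no row in the chart matches all 5 reactions.
Reversing Indole (to -) → unique match: Erysipelothrix rhusiopathiae.
Reversing Beta-hemolysis → still no organism matches.
Reversing Nitrate → still no organism matches.
Reversing Bile esculin → still no organism matches.
Reversing H2S → still no organism matches.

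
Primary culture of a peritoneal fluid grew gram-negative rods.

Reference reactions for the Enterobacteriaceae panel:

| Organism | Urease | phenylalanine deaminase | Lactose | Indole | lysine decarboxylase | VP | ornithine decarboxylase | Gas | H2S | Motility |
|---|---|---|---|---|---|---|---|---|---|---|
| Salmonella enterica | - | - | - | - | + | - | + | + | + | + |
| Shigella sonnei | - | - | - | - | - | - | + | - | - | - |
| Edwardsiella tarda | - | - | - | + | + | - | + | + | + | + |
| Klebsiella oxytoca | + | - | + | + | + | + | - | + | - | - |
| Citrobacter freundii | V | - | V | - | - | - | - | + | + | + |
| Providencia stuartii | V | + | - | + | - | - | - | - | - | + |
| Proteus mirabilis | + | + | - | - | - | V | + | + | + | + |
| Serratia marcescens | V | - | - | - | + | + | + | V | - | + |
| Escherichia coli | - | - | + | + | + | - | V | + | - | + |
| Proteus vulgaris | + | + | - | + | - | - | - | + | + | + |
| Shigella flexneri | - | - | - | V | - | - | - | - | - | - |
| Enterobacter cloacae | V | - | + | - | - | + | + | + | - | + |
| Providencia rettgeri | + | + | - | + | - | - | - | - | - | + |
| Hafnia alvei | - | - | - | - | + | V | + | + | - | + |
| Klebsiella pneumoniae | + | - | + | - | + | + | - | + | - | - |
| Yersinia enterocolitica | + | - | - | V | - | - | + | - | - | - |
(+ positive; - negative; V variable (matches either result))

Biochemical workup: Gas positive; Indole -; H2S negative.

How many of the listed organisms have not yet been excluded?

4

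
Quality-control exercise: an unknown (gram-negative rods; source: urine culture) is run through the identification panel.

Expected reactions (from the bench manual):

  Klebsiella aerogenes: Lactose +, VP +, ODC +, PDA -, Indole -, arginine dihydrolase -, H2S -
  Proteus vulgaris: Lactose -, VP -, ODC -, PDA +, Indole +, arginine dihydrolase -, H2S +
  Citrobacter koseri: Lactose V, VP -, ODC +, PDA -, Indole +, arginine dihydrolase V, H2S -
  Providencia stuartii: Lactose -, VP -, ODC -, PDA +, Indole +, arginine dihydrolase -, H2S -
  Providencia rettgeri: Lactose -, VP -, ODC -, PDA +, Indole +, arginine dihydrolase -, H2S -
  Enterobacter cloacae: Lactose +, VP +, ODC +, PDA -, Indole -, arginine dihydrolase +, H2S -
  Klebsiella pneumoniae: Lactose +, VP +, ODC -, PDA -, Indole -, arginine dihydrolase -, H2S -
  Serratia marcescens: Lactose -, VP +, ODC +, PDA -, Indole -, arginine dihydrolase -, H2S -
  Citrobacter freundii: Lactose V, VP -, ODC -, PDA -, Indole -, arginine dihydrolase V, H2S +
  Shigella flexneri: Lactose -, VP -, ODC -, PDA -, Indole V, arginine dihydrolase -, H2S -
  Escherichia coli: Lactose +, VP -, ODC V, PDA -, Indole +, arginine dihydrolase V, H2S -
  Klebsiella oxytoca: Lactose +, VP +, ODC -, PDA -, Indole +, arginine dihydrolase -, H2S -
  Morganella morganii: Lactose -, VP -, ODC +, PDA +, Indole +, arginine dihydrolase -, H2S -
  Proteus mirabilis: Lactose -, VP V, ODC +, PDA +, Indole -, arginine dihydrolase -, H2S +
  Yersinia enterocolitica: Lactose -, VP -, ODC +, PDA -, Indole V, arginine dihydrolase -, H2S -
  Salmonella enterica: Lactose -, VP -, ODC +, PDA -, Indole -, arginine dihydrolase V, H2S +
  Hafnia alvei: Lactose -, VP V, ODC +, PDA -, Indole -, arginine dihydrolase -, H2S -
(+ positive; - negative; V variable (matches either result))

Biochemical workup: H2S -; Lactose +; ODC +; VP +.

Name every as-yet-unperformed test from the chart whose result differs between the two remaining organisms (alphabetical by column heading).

arginine dihydrolase

H2S -: excludes Proteus vulgaris, Citrobacter freundii, Proteus mirabilis, Salmonella enterica — 13 left.
ODC +: excludes 5 organisms — 8 left.
Lactose +: excludes Serratia marcescens, Morganella morganii, Yersinia enterocolitica, Hafnia alvei — 4 left.
VP +: excludes Citrobacter koseri, Escherichia coli — 2 left.
Two candidates remain: Enterobacter cloacae and Klebsiella aerogenes.
  PDA: - vs - — same for both, does not separate.
  Indole: - vs - — same for both, does not separate.
  arginine dihydrolase: Enterobacter cloacae +, Klebsiella aerogenes - — discriminates.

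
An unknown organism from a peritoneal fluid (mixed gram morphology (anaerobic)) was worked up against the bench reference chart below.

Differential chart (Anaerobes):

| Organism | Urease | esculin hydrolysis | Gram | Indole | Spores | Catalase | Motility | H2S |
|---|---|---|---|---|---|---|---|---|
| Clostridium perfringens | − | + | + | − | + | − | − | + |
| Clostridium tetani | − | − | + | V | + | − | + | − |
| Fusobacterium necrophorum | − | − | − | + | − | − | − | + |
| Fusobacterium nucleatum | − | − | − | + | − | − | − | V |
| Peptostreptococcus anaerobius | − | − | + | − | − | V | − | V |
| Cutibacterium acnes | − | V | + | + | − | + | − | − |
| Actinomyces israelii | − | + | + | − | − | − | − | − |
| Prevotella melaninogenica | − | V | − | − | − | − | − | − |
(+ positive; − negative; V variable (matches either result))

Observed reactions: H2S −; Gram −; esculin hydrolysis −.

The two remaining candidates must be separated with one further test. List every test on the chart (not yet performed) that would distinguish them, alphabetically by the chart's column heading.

Indole

esculin hydrolysis −: excludes Clostridium perfringens, Actinomyces israelii — 6 left.
Gram −: excludes Clostridium tetani, Peptostreptococcus anaerobius, Cutibacterium acnes — 3 left.
H2S −: excludes Fusobacterium necrophorum — 2 left.
Two candidates remain: Fusobacterium nucleatum and Prevotella melaninogenica.
  Urease: − vs − — same for both, does not separate.
  Indole: Fusobacterium nucleatum +, Prevotella melaninogenica − — discriminates.
  Spores: − vs − — same for both, does not separate.
  Catalase: − vs − — same for both, does not separate.
  Motility: − vs − — same for both, does not separate.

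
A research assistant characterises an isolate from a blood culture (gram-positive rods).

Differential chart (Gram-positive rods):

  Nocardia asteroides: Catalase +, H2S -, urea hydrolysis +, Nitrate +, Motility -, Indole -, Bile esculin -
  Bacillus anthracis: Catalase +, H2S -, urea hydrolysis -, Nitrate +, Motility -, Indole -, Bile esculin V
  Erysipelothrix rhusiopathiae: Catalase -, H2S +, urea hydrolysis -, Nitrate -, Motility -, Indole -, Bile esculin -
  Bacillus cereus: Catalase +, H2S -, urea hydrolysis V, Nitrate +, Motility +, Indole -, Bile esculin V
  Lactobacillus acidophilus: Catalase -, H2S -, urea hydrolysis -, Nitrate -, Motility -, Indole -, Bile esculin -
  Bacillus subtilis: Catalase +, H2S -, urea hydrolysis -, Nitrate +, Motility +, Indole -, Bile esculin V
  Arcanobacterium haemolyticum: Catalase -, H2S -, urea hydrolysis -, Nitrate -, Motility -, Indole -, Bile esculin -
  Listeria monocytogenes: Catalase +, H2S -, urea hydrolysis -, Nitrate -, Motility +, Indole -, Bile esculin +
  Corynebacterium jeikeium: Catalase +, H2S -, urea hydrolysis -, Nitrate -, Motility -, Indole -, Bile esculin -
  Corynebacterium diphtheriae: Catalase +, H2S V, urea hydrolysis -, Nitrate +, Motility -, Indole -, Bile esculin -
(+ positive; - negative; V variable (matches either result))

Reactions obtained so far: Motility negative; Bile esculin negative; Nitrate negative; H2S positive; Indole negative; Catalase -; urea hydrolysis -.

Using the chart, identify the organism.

H2S +: excludes 8 organisms — 2 left.
Catalase -: excludes Corynebacterium diphtheriae — 1 left.
Bile esculin -: the one remaining candidate is consistent.
Nitrate -: the one remaining candidate is consistent.
urea hydrolysis -: the one remaining candidate is consistent.
Indole -: the one remaining candidate is consistent.
Motility -: the one remaining candidate is consistent.

Erysipelothrix rhusiopathiae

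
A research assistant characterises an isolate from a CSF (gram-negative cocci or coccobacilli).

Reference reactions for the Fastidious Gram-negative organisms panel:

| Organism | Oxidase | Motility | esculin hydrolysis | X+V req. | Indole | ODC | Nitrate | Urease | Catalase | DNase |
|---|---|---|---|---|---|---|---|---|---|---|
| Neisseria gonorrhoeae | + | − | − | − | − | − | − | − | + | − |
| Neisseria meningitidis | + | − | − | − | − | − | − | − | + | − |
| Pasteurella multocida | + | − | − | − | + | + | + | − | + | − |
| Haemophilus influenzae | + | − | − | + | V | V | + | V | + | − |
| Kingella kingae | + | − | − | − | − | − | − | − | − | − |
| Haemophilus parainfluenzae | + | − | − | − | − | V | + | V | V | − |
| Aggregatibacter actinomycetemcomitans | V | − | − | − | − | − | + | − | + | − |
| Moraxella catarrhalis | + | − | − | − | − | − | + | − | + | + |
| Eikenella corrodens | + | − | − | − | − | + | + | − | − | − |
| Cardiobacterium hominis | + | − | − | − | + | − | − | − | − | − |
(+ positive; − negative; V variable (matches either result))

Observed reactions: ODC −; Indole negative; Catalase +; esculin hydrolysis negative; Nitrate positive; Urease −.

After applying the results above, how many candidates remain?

Catalase +: excludes Kingella kingae, Eikenella corrodens, Cardiobacterium hominis — 7 left.
esculin hydrolysis −: all 7 remaining candidates are consistent.
ODC −: excludes Pasteurella multocida — 6 left.
Indole −: all 6 remaining candidates are consistent.
Urease −: all 6 remaining candidates are consistent.
Nitrate +: excludes Neisseria gonorrhoeae, Neisseria meningitidis — 4 left.
Still consistent: Aggregatibacter actinomycetemcomitans, Haemophilus influenzae, Haemophilus parainfluenzae, Moraxella catarrhalis.

4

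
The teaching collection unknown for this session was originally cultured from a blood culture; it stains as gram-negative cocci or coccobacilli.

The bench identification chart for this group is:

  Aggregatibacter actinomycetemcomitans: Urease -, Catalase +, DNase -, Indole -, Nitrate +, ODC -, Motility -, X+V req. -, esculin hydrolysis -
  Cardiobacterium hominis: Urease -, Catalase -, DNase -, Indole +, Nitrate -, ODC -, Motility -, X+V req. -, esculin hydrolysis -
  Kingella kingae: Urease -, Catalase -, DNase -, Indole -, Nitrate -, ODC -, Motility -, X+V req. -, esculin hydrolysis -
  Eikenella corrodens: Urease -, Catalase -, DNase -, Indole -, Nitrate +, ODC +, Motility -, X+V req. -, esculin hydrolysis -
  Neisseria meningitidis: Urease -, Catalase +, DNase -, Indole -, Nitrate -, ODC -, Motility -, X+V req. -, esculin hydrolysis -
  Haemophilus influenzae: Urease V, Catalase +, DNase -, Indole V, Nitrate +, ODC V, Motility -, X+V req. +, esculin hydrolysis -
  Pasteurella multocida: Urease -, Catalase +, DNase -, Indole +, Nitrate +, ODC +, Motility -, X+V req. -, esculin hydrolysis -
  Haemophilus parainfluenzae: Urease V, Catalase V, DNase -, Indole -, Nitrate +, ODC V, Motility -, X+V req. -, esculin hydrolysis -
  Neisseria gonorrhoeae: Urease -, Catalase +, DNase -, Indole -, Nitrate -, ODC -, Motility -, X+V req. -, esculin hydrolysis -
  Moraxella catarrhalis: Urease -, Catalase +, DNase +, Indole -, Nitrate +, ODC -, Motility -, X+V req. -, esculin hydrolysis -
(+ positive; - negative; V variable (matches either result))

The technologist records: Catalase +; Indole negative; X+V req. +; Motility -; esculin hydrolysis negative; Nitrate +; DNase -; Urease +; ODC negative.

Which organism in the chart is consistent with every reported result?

X+V req. +: excludes 9 organisms — 1 left.
Catalase +: the one remaining candidate is consistent.
Urease +: the one remaining candidate is consistent.
Nitrate +: the one remaining candidate is consistent.
esculin hydrolysis -: the one remaining candidate is consistent.
DNase -: the one remaining candidate is consistent.
Indole -: the one remaining candidate is consistent.
Motility -: the one remaining candidate is consistent.
ODC -: the one remaining candidate is consistent.

Haemophilus influenzae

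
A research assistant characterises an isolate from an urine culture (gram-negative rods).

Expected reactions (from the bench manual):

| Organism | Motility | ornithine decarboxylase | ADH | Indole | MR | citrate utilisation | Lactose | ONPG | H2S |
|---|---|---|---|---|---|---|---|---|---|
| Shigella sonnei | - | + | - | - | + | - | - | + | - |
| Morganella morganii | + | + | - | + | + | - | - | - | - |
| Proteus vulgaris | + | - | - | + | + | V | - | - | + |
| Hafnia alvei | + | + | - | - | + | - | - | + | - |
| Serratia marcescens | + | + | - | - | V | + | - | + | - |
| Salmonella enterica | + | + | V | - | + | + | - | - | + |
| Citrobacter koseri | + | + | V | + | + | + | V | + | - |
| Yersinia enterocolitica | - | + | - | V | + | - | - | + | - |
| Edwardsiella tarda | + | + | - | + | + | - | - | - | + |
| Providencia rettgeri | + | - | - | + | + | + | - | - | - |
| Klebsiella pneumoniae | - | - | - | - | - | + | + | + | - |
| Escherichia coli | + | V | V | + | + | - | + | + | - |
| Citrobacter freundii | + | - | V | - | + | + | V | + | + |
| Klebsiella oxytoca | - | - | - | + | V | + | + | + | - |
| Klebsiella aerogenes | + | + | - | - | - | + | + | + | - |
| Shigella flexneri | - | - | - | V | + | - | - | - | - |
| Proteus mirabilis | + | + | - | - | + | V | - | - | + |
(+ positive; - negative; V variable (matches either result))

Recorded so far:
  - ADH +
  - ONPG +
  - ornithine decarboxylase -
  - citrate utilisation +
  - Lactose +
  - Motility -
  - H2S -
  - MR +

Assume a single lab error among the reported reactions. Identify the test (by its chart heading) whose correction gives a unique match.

ADH

As reported, no row in the chart matches all 8 reactions.
Reversing MR → still no organism matches.
Reversing ornithine decarboxylase → still no organism matches.
Reversing Motility → still no organism matches.
Reversing ADH (to -) → unique match: Klebsiella oxytoca.
Reversing citrate utilisation → still no organism matches.
Reversing Lactose → still no organism matches.
Reversing ONPG → still no organism matches.
Reversing H2S → still no organism matches.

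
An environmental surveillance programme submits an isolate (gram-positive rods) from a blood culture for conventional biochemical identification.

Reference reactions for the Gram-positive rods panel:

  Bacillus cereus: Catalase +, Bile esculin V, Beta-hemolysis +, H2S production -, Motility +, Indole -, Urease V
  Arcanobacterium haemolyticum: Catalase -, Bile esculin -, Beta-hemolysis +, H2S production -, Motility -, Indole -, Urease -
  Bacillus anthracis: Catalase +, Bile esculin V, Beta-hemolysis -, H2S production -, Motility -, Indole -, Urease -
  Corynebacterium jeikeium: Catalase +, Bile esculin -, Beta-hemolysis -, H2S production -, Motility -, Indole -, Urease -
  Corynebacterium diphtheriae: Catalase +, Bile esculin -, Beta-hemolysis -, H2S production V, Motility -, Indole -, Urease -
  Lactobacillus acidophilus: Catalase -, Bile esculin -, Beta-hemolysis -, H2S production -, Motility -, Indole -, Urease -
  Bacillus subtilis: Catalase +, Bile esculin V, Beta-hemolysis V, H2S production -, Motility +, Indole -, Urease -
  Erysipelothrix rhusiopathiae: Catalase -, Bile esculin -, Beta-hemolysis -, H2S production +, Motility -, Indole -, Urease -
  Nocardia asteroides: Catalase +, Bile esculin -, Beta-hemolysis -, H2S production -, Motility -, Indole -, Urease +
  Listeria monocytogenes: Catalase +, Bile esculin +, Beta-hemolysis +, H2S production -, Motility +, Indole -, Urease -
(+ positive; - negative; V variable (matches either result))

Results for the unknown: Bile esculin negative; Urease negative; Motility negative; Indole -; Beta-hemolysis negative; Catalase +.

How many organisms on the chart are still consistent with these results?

3

Beta-hemolysis -: excludes Bacillus cereus, Arcanobacterium haemolyticum, Listeria monocytogenes — 7 left.
Indole -: all 7 remaining candidates are consistent.
Motility -: excludes Bacillus subtilis — 6 left.
Catalase +: excludes Lactobacillus acidophilus, Erysipelothrix rhusiopathiae — 4 left.
Bile esculin -: all 4 remaining candidates are consistent.
Urease -: excludes Nocardia asteroides — 3 left.
Still consistent: Bacillus anthracis, Corynebacterium diphtheriae, Corynebacterium jeikeium.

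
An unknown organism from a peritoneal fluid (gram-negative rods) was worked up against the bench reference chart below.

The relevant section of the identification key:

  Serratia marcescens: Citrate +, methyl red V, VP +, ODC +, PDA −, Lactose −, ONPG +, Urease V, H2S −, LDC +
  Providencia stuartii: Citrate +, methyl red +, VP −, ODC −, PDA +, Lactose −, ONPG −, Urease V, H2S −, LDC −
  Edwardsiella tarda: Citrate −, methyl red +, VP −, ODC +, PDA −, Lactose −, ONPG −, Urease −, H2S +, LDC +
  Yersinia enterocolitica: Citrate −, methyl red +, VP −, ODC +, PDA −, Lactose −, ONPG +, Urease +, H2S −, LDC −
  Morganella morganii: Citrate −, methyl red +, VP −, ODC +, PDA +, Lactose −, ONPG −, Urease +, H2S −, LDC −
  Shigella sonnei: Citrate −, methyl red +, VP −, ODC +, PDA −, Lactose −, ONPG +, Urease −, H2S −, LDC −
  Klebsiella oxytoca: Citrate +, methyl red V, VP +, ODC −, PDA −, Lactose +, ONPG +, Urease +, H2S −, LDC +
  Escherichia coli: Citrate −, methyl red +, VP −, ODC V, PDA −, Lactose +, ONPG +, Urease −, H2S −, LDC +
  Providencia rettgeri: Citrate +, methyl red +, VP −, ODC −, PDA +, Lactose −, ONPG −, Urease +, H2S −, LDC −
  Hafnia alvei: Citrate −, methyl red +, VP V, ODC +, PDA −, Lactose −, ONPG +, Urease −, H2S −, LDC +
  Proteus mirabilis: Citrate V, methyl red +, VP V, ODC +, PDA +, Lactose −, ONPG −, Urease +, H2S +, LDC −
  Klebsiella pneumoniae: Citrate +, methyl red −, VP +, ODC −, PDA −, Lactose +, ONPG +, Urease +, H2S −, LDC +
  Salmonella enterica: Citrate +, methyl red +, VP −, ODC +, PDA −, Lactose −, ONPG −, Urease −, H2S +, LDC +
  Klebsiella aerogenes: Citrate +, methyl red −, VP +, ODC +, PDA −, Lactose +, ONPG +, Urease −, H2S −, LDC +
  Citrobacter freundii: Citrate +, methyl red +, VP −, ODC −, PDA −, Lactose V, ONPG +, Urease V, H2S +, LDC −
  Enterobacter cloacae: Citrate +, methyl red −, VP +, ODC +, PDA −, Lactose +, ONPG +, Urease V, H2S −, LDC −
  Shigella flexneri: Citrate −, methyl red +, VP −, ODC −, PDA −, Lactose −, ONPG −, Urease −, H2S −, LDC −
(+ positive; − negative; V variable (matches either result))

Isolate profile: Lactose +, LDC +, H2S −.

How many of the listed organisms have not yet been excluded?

4

Lactose +: excludes 11 organisms — 6 left.
LDC +: excludes Citrobacter freundii, Enterobacter cloacae — 4 left.
H2S −: all 4 remaining candidates are consistent.
Still consistent: Escherichia coli, Klebsiella aerogenes, Klebsiella oxytoca, Klebsiella pneumoniae.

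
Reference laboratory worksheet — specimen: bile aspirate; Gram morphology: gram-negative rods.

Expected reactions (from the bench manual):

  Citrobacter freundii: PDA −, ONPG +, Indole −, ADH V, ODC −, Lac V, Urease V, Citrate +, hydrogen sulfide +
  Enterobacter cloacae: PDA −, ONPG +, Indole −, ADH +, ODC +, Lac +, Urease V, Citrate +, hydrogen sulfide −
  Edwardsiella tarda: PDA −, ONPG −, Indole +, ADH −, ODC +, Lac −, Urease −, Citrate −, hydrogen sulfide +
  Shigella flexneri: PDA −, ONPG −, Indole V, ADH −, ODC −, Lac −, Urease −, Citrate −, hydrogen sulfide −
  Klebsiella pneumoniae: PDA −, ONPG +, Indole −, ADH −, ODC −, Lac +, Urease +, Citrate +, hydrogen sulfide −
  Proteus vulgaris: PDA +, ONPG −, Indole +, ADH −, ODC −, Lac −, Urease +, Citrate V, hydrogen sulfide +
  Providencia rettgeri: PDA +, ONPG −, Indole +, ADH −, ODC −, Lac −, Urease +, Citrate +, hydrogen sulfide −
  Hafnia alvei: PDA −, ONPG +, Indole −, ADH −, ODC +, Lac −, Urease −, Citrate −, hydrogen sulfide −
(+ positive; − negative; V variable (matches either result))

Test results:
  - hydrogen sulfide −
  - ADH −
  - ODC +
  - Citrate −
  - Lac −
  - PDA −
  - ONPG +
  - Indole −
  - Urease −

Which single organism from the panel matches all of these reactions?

hydrogen sulfide −: excludes Citrobacter freundii, Edwardsiella tarda, Proteus vulgaris — 5 left.
PDA −: excludes Providencia rettgeri — 4 left.
Urease −: excludes Klebsiella pneumoniae — 3 left.
ONPG +: excludes Shigella flexneri — 2 left.
ADH −: excludes Enterobacter cloacae — 1 left.
ODC +: the one remaining candidate is consistent.
Lac −: the one remaining candidate is consistent.
Indole −: the one remaining candidate is consistent.
Citrate −: the one remaining candidate is consistent.

Hafnia alvei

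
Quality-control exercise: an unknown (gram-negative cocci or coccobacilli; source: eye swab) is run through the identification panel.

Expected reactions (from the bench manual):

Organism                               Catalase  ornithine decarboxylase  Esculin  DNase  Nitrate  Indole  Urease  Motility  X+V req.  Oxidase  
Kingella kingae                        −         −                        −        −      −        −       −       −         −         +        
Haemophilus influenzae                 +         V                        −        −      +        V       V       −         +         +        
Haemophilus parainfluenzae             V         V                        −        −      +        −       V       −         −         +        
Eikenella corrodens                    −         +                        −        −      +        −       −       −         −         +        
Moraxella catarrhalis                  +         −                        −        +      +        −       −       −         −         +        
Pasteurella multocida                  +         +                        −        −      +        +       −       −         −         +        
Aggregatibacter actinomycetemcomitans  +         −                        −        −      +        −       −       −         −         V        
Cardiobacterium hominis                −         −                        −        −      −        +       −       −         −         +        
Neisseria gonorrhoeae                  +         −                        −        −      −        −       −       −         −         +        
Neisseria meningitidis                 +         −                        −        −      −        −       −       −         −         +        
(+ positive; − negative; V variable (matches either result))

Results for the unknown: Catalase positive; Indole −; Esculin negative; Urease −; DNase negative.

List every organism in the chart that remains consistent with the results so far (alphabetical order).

Indole −: excludes Pasteurella multocida, Cardiobacterium hominis — 8 left.
DNase −: excludes Moraxella catarrhalis — 7 left.
Urease −: all 7 remaining candidates are consistent.
Esculin −: all 7 remaining candidates are consistent.
Catalase +: excludes Kingella kingae, Eikenella corrodens — 5 left.

Aggregatibacter actinomycetemcomitans, Haemophilus influenzae, Haemophilus parainfluenzae, Neisseria gonorrhoeae, Neisseria meningitidis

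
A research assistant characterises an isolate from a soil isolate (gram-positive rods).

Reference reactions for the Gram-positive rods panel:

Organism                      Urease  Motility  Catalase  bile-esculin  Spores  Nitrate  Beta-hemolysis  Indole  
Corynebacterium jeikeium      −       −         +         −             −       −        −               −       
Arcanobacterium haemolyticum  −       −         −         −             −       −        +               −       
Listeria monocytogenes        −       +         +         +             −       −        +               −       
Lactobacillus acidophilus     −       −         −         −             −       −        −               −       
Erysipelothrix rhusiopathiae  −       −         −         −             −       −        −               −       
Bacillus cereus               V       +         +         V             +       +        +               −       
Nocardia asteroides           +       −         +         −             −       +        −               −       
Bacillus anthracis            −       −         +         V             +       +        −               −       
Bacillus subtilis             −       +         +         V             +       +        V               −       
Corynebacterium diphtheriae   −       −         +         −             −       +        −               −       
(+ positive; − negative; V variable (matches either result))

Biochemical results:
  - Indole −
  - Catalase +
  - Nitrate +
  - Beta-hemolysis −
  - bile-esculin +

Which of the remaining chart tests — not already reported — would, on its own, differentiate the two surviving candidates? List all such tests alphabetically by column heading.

Catalase +: excludes Arcanobacterium haemolyticum, Lactobacillus acidophilus, Erysipelothrix rhusiopathiae — 7 left.
Indole −: all 7 remaining candidates are consistent.
Nitrate +: excludes Corynebacterium jeikeium, Listeria monocytogenes — 5 left.
Beta-hemolysis −: excludes Bacillus cereus — 4 left.
bile-esculin +: excludes Nocardia asteroides, Corynebacterium diphtheriae — 2 left.
Two candidates remain: Bacillus anthracis and Bacillus subtilis.
  Urease: − vs − — same for both, does not separate.
  Motility: Bacillus anthracis −, Bacillus subtilis + — discriminates.
  Spores: + vs + — same for both, does not separate.

Motility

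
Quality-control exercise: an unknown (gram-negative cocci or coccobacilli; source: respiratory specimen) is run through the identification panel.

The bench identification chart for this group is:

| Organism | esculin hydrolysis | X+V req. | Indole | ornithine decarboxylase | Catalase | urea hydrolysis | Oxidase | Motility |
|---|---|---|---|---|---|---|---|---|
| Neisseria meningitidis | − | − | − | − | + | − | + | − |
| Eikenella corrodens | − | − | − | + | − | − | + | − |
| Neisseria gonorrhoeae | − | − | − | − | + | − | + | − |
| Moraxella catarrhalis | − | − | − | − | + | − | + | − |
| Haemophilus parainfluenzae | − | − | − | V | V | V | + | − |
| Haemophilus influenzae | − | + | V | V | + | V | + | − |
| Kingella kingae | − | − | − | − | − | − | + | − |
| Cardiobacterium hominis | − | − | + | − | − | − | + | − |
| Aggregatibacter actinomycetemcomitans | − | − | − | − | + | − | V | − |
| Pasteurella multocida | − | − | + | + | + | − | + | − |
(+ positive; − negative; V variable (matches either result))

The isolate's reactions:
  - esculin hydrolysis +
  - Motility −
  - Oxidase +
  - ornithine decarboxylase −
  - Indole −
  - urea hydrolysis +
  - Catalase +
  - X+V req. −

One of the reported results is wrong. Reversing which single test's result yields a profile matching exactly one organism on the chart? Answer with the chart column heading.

As reported, no row in the chart matches all 8 reactions.
Reversing Oxidase → still no organism matches.
Reversing X+V req. → still no organism matches.
Reversing ornithine decarboxylase → still no organism matches.
Reversing Indole → still no organism matches.
Reversing esculin hydrolysis (to −) → unique match: Haemophilus parainfluenzae.
Reversing urea hydrolysis → still no organism matches.
Reversing Motility → still no organism matches.
Reversing Catalase → still no organism matches.

esculin hydrolysis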